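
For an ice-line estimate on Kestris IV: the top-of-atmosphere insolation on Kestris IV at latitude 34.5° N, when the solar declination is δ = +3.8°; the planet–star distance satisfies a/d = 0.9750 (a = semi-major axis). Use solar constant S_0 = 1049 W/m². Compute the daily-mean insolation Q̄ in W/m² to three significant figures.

cos h₀ = −tan(+34.5°) tan(+3.800°) = -0.0456, h₀ = 1.6165 rad.
Bracket: h₀ sin ϕ sin δ + cos ϕ cos δ sin h₀ = 1.6165×0.56641×0.06627 + 0.82413×0.99780×0.99896 = 0.060677 + 0.821462 = 0.882139.
Inverse-square distance factor (a/d)² = 0.9750² = 0.950625.
Q̄ = (S_0/π) × 0.950625 × [bracket] = (1049/π) × 0.950625 × 0.882139 = 280.0 W/m².

Q̄ ≈ 280 W/m²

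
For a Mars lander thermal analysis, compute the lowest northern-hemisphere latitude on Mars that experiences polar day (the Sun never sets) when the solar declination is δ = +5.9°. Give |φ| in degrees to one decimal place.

|φ| = 84.1°

Polar day requires cos H₀ = −tan φ tan δ ≤ −1, i.e. tan φ tan δ ≥ 1.
The boundary is |tan φ| · |tan δ| = 1, so |φ| = 90° − |δ| = 90° − 5.9° = 84.1° in the northern hemisphere.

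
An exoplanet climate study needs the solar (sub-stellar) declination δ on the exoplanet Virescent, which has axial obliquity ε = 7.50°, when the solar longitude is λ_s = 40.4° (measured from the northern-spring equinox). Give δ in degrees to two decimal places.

δ = +4.85°

sin δ = sin ε · sin λ_s = sin 7.50° × sin 40.4° = 0.084597.
δ = arcsin(0.084597) = +4.85°.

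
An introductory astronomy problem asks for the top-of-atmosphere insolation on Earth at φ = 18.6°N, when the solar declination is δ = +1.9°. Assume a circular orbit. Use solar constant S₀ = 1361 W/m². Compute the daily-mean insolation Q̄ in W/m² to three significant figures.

Q̄ ≈ 418 W/m²

cos H₀ = −tan(+18.6°) tan(+1.900°) = -0.0112, H₀ = 1.5820 rad.
Bracket: H₀ sin φ sin δ + cos φ cos δ sin H₀ = 1.5820×0.31896×0.03316 + 0.94777×0.99945×0.99994 = 0.016732 + 0.947192 = 0.963924.
Q̄ = (S₀/π) × [bracket] = (1361/π) × 0.963924 = 417.6 W/m².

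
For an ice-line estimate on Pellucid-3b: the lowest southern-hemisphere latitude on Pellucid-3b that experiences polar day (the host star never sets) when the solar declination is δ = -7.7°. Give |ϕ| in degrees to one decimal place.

|ϕ| = 82.3°

Polar day requires cos h₀ = −tan ϕ tan δ ≤ −1, i.e. tan ϕ tan δ ≥ 1.
The boundary is |tan ϕ| · |tan δ| = 1, so |ϕ| = 90° − |δ| = 90° − 7.7° = 82.3° in the southern hemisphere.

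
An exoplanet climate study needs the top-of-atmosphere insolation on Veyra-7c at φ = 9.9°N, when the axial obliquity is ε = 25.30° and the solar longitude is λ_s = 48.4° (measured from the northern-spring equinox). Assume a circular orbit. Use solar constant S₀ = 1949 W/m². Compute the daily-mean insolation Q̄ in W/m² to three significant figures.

Q̄ ≈ 634 W/m²

Solar declination: sin δ = sin ε · sin λ_s = sin 25.30° × sin 48.4° = 0.31958, so δ = +18.637°.
cos H₀ = −tan(+9.9°) tan(+18.637°) = -0.0589, H₀ = 1.6297 rad.
Bracket: H₀ sin φ sin δ + cos φ cos δ sin H₀ = 1.6297×0.17193×0.31958 + 0.98511×0.94756×0.99827 = 0.089545 + 0.931836 = 1.021381.
Q̄ = (S₀/π) × [bracket] = (1949/π) × 1.021381 = 633.7 W/m².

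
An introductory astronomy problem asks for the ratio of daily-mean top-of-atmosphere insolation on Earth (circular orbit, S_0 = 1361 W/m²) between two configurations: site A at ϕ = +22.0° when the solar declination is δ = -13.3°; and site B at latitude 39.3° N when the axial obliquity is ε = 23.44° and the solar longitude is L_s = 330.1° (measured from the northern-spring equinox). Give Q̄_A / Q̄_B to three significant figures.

— Configuration A (ϕ=+22.0°):
cos h₀ = −tan(+22.0°) tan(-13.300°) = 0.0955, h₀ = 1.4751 rad.
Bracket: h₀ sin ϕ sin δ + cos ϕ cos δ sin h₀ = 1.4751×0.37461×-0.23005 + 0.92718×0.97318×0.99543 = -0.127123 + 0.898189 = 0.771066.
Q̄ = (S_0/π) × [bracket] = (1361/π) × 0.771066 = 334.04 W/m².
— Configuration B (ϕ=+39.3°):
Solar declination: sin δ = sin ε · sin L_s = sin 23.44° × sin 330.1° = -0.19829, so δ = -11.437°.
cos h₀ = −tan(+39.3°) tan(-11.437°) = 0.1656, h₀ = 1.4044 rad.
Bracket: h₀ sin ϕ sin δ + cos ϕ cos δ sin h₀ = 1.4044×0.63338×-0.19829 + 0.77384×0.98014×0.98619 = -0.176383 + 0.747997 = 0.571614.
Q̄ = (S_0/π) × [bracket] = (1361/π) × 0.571614 = 247.63 W/m².
Ratio Q̄_A / Q̄_B = 334.04 / 247.63 = 1.349.

Q̄_A / Q̄_B ≈ 1.35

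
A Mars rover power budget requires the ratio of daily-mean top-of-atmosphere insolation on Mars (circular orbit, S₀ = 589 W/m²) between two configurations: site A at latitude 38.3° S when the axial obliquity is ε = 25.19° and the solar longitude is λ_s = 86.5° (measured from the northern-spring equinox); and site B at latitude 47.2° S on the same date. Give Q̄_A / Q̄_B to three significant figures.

Q̄_A / Q̄_B ≈ 1.68

— Configuration A (φ=-38.3°):
Solar declination: sin δ = sin ε · sin λ_s = sin 25.19° × sin 86.5° = 0.42483, so δ = +25.140°.
cos H₀ = −tan(-38.3°) tan(+25.140°) = 0.3706, H₀ = 1.1911 rad.
Bracket: H₀ sin φ sin δ + cos φ cos δ sin H₀ = 1.1911×-0.61978×0.42483 + 0.78478×0.90527×0.92879 = -0.313618 + 0.659848 = 0.346230.
Q̄ = (S₀/π) × [bracket] = (589/π) × 0.346230 = 64.913 W/m².
— Configuration B (φ=-47.2°):
cos H₀ = −tan(-47.2°) tan(+25.140°) = 0.5068, H₀ = 1.0394 rad.
Bracket: H₀ sin φ sin δ + cos φ cos δ sin H₀ = 1.0394×-0.73373×0.42483 + 0.67944×0.90527×0.86208 = -0.323992 + 0.530245 = 0.206253.
Q̄ = (S₀/π) × [bracket] = (589/π) × 0.206253 = 38.669 W/m².
Ratio Q̄_A / Q̄_B = 64.913 / 38.669 = 1.679.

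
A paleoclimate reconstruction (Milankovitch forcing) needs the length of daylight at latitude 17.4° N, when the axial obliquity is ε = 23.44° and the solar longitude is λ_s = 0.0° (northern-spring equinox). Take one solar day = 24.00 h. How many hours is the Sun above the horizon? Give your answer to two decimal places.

12.00 h

Solar declination: sin δ = sin ε · sin λ_s = sin 23.44° × sin 0.0° = 0.00000, so δ = +0.000°.
cos H₀ = −tan φ · tan δ = −tan(+17.4°) × tan(+0.000°) = -0.0000, so H₀ = 1.5708 rad = 90.00°.
Daylight = 2H₀/(2π) × 24.00 h = (1.5708/π) × 24.00 = 12.00 h.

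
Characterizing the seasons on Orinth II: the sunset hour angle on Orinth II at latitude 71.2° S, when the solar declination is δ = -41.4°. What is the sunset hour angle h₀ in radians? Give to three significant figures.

Sunrise equation: cos h₀ = −tan ϕ · tan δ = -2.5897 ≤ −1, so the host star never sets (polar day) and h₀ = π.

h₀ = 3.14 rad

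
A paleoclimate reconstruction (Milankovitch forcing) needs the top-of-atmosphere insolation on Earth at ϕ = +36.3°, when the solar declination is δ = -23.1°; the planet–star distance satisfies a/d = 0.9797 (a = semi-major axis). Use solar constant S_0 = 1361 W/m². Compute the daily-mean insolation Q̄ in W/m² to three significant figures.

cos h₀ = −tan(+36.3°) tan(-23.100°) = 0.3133, h₀ = 1.2521 rad.
Bracket: h₀ sin ϕ sin δ + cos ϕ cos δ sin h₀ = 1.2521×0.59201×-0.39234 + 0.80593×0.91982×0.94965 = -0.290824 + 0.703986 = 0.413162.
Inverse-square distance factor (a/d)² = 0.9797² = 0.959812.
Q̄ = (S_0/π) × 0.959812 × [bracket] = (1361/π) × 0.959812 × 0.413162 = 171.8 W/m².

Q̄ ≈ 172 W/m²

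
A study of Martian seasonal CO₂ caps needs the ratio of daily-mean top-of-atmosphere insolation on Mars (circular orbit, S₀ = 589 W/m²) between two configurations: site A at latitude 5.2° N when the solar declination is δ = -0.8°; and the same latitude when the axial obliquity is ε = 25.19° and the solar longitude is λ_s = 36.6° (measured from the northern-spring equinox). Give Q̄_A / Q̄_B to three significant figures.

Q̄_A / Q̄_B ≈ 0.994

— Configuration A (φ=+5.2°):
cos H₀ = −tan(+5.2°) tan(-0.800°) = 0.0013, H₀ = 1.5695 rad.
Bracket: H₀ sin φ sin δ + cos φ cos δ sin H₀ = 1.5695×0.09063×-0.01396 + 0.99588×0.99990×1.00000 = -0.001986 + 0.995780 = 0.993794.
Q̄ = (S₀/π) × [bracket] = (589/π) × 0.993794 = 186.32 W/m².
— Configuration B (φ=+5.2°):
Solar declination: sin δ = sin ε · sin λ_s = sin 25.19° × sin 36.6° = 0.25377, so δ = +14.700°.
cos H₀ = −tan(+5.2°) tan(+14.700°) = -0.0239, H₀ = 1.5947 rad.
Bracket: H₀ sin φ sin δ + cos φ cos δ sin H₀ = 1.5947×0.09063×0.25377 + 0.99588×0.96727×0.99971 = 0.036677 + 0.963005 = 0.999682.
Q̄ = (S₀/π) × [bracket] = (589/π) × 0.999682 = 187.42 W/m².
Ratio Q̄_A / Q̄_B = 186.32 / 187.42 = 0.9941.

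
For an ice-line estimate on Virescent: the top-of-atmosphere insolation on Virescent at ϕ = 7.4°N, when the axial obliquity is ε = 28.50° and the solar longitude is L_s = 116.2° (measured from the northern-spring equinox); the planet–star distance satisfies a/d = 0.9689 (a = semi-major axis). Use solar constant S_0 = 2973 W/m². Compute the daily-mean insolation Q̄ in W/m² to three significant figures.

Q̄ ≈ 875 W/m²

Solar declination: sin δ = sin ε · sin L_s = sin 28.50° × sin 116.2° = 0.42813, so δ = +25.349°.
cos h₀ = −tan(+7.4°) tan(+25.349°) = -0.0615, h₀ = 1.6324 rad.
Bracket: h₀ sin ϕ sin δ + cos ϕ cos δ sin h₀ = 1.6324×0.12880×0.42813 + 0.99167×0.90371×0.99811 = 0.090016 + 0.894488 = 0.984504.
Inverse-square distance factor (a/d)² = 0.9689² = 0.938767.
Q̄ = (S_0/π) × 0.938767 × [bracket] = (2973/π) × 0.938767 × 0.984504 = 874.6 W/m².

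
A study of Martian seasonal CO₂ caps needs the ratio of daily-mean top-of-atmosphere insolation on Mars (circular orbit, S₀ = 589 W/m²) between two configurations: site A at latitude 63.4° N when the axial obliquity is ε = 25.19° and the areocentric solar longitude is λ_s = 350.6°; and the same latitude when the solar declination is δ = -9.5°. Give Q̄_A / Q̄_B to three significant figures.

— Configuration A (φ=+63.4°):
sin δ = sin 25.19° × sin 350.6° = -0.06952, so δ = -3.986°.
cos H₀ = −tan(+63.4°) tan(-3.986°) = 0.1392, H₀ = 1.4312 rad.
Bracket: H₀ sin φ sin δ + cos φ cos δ sin H₀ = 1.4312×0.89415×-0.06952 + 0.44776×0.99758×0.99027 = -0.088965 + 0.442330 = 0.353365.
Q̄ = (S₀/π) × [bracket] = (589/π) × 0.353365 = 66.250 W/m².
— Configuration B (φ=+63.4°):
cos H₀ = −tan(+63.4°) tan(-9.500°) = 0.3342, H₀ = 1.2301 rad.
Bracket: H₀ sin φ sin δ + cos φ cos δ sin H₀ = 1.2301×0.89415×-0.16505 + 0.44776×0.98629×0.94251 = -0.181537 + 0.416232 = 0.234695.
Q̄ = (S₀/π) × [bracket] = (589/π) × 0.234695 = 44.002 W/m².
Ratio Q̄_A / Q̄_B = 66.250 / 44.002 = 1.506.

Q̄_A / Q̄_B ≈ 1.51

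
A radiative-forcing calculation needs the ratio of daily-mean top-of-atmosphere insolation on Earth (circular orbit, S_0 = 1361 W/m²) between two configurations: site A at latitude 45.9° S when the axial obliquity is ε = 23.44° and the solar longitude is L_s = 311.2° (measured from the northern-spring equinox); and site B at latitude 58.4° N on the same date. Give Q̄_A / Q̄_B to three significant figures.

Q̄_A / Q̄_B ≈ 6.24

— Configuration A (ϕ=-45.9°):
Solar declination: sin δ = sin ε · sin L_s = sin 23.44° × sin 311.2° = -0.29930, so δ = -17.416°.
cos h₀ = −tan(-45.9°) tan(-17.416°) = -0.3237, h₀ = 1.9004 rad.
Bracket: h₀ sin ϕ sin δ + cos ϕ cos δ sin h₀ = 1.9004×-0.71813×-0.29930 + 0.69591×0.95416×0.94616 = 0.408465 + 0.628259 = 1.036724.
Q̄ = (S_0/π) × [bracket] = (1361/π) × 1.036724 = 449.13 W/m².
— Configuration B (ϕ=+58.4°):
cos h₀ = −tan(+58.4°) tan(-17.416°) = 0.5099, h₀ = 1.0357 rad.
Bracket: h₀ sin ϕ sin δ + cos ϕ cos δ sin h₀ = 1.0357×0.85173×-0.29930 + 0.52399×0.95416×0.86024 = -0.264024 + 0.430094 = 0.166070.
Q̄ = (S_0/π) × [bracket] = (1361/π) × 0.166070 = 71.945 W/m².
Ratio Q̄_A / Q̄_B = 449.13 / 71.945 = 6.243.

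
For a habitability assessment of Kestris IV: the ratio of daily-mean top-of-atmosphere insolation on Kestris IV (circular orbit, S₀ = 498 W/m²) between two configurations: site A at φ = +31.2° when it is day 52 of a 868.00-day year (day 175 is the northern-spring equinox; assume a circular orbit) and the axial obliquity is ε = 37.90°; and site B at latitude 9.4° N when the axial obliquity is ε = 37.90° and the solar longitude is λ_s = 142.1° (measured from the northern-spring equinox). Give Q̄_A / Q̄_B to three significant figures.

Q̄_A / Q̄_B ≈ 0.399

— Configuration A (φ=+31.2°):
Solar longitude: λ_s = 360° × (52 − 175)/868.00 = -51.014°, i.e. -51.014° + 360° = 308.986°.
sin δ = sin 37.90° × sin 308.986° = -0.47748, so δ = -28.521°.
cos H₀ = −tan(+31.2°) tan(-28.521°) = 0.3291, H₀ = 1.2354 rad.
Bracket: H₀ sin φ sin δ + cos φ cos δ sin H₀ = 1.2354×0.51803×-0.47748 + 0.85536×0.87864×0.94429 = -0.305575 + 0.709684 = 0.404109.
Q̄ = (S₀/π) × [bracket] = (498/π) × 0.404109 = 64.059 W/m².
— Configuration B (φ=+9.4°):
Solar declination: sin δ = sin ε · sin λ_s = sin 37.90° × sin 142.1° = 0.37735, so δ = +22.169°.
cos H₀ = −tan(+9.4°) tan(+22.169°) = -0.0675, H₀ = 1.6383 rad.
Bracket: H₀ sin φ sin δ + cos φ cos δ sin H₀ = 1.6383×0.16333×0.37735 + 0.98657×0.92607×0.99772 = 0.100973 + 0.911550 = 1.012523.
Q̄ = (S₀/π) × [bracket] = (498/π) × 1.012523 = 160.50 W/m².
Ratio Q̄_A / Q̄_B = 64.059 / 160.50 = 0.3991.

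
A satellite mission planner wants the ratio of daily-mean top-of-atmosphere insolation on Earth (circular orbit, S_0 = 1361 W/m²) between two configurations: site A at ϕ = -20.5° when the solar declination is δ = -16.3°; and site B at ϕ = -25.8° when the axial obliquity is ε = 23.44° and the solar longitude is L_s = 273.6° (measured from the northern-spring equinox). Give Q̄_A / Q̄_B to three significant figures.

Q̄_A / Q̄_B ≈ 0.949

— Configuration A (ϕ=-20.5°):
cos h₀ = −tan(-20.5°) tan(-16.300°) = -0.1093, h₀ = 1.6803 rad.
Bracket: h₀ sin ϕ sin δ + cos ϕ cos δ sin h₀ = 1.6803×-0.35021×-0.28067 + 0.93667×0.95981×0.99401 = 0.165162 + 0.893640 = 1.058802.
Q̄ = (S_0/π) × [bracket] = (1361/π) × 1.058802 = 458.69 W/m².
— Configuration B (ϕ=-25.8°):
Solar declination: sin δ = sin ε · sin L_s = sin 23.44° × sin 273.6° = -0.39700, so δ = -23.391°.
cos h₀ = −tan(-25.8°) tan(-23.391°) = -0.2091, h₀ = 1.7815 rad.
Bracket: h₀ sin ϕ sin δ + cos ϕ cos δ sin h₀ = 1.7815×-0.43523×-0.39700 + 0.90032×0.91782×0.97789 = 0.307819 + 0.808062 = 1.115881.
Q̄ = (S_0/π) × [bracket] = (1361/π) × 1.115881 = 483.42 W/m².
Ratio Q̄_A / Q̄_B = 458.69 / 483.42 = 0.9488.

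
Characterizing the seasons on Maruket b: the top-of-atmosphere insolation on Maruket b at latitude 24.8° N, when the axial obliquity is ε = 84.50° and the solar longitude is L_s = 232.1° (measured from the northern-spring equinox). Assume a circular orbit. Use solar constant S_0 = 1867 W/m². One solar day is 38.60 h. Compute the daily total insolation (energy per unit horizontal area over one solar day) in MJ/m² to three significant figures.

11.9 MJ/m²

Solar declination: sin δ = sin ε · sin L_s = sin 84.50° × sin 232.1° = -0.78545, so δ = -51.762°.
cos h₀ = −tan(+24.8°) tan(-51.762°) = 0.5864, h₀ = 0.9442 rad.
Bracket: h₀ sin ϕ sin δ + cos ϕ cos δ sin h₀ = 0.9442×0.41945×-0.78545 + 0.90778×0.61892×0.81003 = -0.311073 + 0.455110 = 0.144037.
Q̄ = (S_0/π) × [bracket] = (1867/π) × 0.144037 = 85.599 W/m².
Daily total = Q̄ × 38.60 h × 3600 s/h = 85.599 × 38.60 × 3600 / 10⁶ = 11.89 MJ/m².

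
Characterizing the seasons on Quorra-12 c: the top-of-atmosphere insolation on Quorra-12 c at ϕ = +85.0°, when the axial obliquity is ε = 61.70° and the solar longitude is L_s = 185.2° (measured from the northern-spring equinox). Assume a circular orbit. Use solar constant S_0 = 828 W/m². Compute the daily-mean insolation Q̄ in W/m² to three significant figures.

Solar declination: sin δ = sin ε · sin L_s = sin 61.70° × sin 185.2° = -0.07980, so δ = -4.577°.
cos h₀ = −tan(+85.0°) tan(-4.577°) = 0.9150, h₀ = 0.4152 rad.
Bracket: h₀ sin ϕ sin δ + cos ϕ cos δ sin h₀ = 0.4152×0.99619×-0.07980 + 0.08716×0.99681×0.40337 = -0.033007 + 0.035046 = 0.002039.
Q̄ = (S_0/π) × [bracket] = (828/π) × 0.002039 = 0.5374 W/m².

Q̄ ≈ 0.537 W/m²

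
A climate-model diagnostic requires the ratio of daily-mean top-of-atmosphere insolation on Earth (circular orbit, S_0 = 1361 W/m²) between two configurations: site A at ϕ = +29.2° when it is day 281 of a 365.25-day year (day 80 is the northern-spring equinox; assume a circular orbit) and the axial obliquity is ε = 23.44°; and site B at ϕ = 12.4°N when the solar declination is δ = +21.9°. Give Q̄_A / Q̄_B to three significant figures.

Q̄_A / Q̄_B ≈ 0.747

— Configuration A (ϕ=+29.2°):
Solar longitude: L_s = 360° × (281 − 80)/365.25 = 198.111°.
sin δ = sin 23.44° × sin 198.111° = -0.12366, so δ = -7.103°.
cos h₀ = −tan(+29.2°) tan(-7.103°) = 0.0696, h₀ = 1.5011 rad.
Bracket: h₀ sin ϕ sin δ + cos ϕ cos δ sin h₀ = 1.5011×0.48786×-0.12366 + 0.87292×0.99233×0.99757 = -0.090560 + 0.864120 = 0.773560.
Q̄ = (S_0/π) × [bracket] = (1361/π) × 0.773560 = 335.12 W/m².
— Configuration B (ϕ=+12.4°):
cos h₀ = −tan(+12.4°) tan(+21.900°) = -0.0884, h₀ = 1.6593 rad.
Bracket: h₀ sin ϕ sin δ + cos ϕ cos δ sin h₀ = 1.6593×0.21474×0.37299 + 0.97667×0.92784×0.99609 = 0.132903 + 0.902650 = 1.035553.
Q̄ = (S_0/π) × [bracket] = (1361/π) × 1.035553 = 448.62 W/m².
Ratio Q̄_A / Q̄_B = 335.12 / 448.62 = 0.7470.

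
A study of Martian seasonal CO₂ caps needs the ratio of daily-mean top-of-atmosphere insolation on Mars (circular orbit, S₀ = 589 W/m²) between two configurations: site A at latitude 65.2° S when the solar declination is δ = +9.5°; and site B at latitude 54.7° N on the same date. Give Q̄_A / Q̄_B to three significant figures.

Q̄_A / Q̄_B ≈ 0.258

— Configuration A (φ=-65.2°):
cos H₀ = −tan(-65.2°) tan(+9.500°) = 0.3622, H₀ = 1.2002 rad.
Bracket: H₀ sin φ sin δ + cos φ cos δ sin H₀ = 1.2002×-0.90778×0.16505 + 0.41945×0.98629×0.93211 = -0.179825 + 0.385613 = 0.205788.
Q̄ = (S₀/π) × [bracket] = (589/π) × 0.205788 = 38.582 W/m².
— Configuration B (φ=+54.7°):
cos H₀ = −tan(+54.7°) tan(+9.500°) = -0.2363, H₀ = 1.8094 rad.
Bracket: H₀ sin φ sin δ + cos φ cos δ sin H₀ = 1.8094×0.81614×0.16505 + 0.57786×0.98629×0.97167 = 0.243733 + 0.553791 = 0.797524.
Q̄ = (S₀/π) × [bracket] = (589/π) × 0.797524 = 149.52 W/m².
Ratio Q̄_A / Q̄_B = 38.582 / 149.52 = 0.2580.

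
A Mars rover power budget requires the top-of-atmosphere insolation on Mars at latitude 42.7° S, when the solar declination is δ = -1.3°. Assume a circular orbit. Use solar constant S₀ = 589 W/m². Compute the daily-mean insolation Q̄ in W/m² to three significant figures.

Q̄ ≈ 142 W/m²

cos H₀ = −tan(-42.7°) tan(-1.300°) = -0.0209, H₀ = 1.5917 rad.
Bracket: H₀ sin φ sin δ + cos φ cos δ sin H₀ = 1.5917×-0.67816×-0.02269 + 0.73491×0.99974×0.99978 = 0.024492 + 0.734557 = 0.759049.
Q̄ = (S₀/π) × [bracket] = (589/π) × 0.759049 = 142.3 W/m².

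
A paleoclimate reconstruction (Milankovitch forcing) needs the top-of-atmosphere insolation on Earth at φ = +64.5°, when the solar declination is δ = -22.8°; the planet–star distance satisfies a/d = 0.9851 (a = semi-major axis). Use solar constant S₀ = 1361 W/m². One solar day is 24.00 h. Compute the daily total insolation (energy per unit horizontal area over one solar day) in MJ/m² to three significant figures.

0.559 MJ/m²

cos H₀ = −tan(+64.5°) tan(-22.800°) = 0.8813, H₀ = 0.4922 rad.
Bracket: H₀ sin φ sin δ + cos φ cos δ sin H₀ = 0.4922×0.90259×-0.38752 + 0.43051×0.92186×0.47255 = -0.172158 + 0.187541 = 0.015383.
Inverse-square distance factor (a/d)² = 0.9851² = 0.970422.
Q̄ = (S₀/π) × 0.970422 × [bracket] = (1361/π) × 0.970422 × 0.015383 = 6.4671 W/m².
Daily total = Q̄ × 24.00 h × 3600 s/h = 6.4671 × 24.00 × 3600 / 10⁶ = 0.5588 MJ/m².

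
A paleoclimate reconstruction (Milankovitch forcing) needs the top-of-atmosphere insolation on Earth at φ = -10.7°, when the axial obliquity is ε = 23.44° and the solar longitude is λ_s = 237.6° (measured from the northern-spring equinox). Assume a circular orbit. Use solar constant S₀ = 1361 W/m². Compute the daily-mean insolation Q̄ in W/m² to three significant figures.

Solar declination: sin δ = sin ε · sin λ_s = sin 23.44° × sin 237.6° = -0.33586, so δ = -19.625°.
cos H₀ = −tan(-10.7°) tan(-19.625°) = -0.0674, H₀ = 1.6382 rad.
Bracket: H₀ sin φ sin δ + cos φ cos δ sin H₀ = 1.6382×-0.18567×-0.33586 + 0.98261×0.94191×0.99773 = 0.102157 + 0.923429 = 1.025586.
Q̄ = (S₀/π) × [bracket] = (1361/π) × 1.025586 = 444.3 W/m².

Q̄ ≈ 444 W/m²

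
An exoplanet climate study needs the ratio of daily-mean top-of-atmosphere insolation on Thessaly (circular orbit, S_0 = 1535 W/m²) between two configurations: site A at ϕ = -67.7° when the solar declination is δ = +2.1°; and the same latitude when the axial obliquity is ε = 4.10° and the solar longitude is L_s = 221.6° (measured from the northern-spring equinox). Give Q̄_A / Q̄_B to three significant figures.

— Configuration A (ϕ=-67.7°):
cos h₀ = −tan(-67.7°) tan(+2.100°) = 0.0894, h₀ = 1.4813 rad.
Bracket: h₀ sin ϕ sin δ + cos ϕ cos δ sin h₀ = 1.4813×-0.92521×0.03664 + 0.37946×0.99933×0.99600 = -0.050216 + 0.377689 = 0.327473.
Q̄ = (S_0/π) × [bracket] = (1535/π) × 0.327473 = 160.01 W/m².
— Configuration B (ϕ=-67.7°):
Solar declination: sin δ = sin ε · sin L_s = sin 4.10° × sin 221.6° = -0.04747, so δ = -2.721°.
cos h₀ = −tan(-67.7°) tan(-2.721°) = -0.1159, h₀ = 1.6869 rad.
Bracket: h₀ sin ϕ sin δ + cos ϕ cos δ sin h₀ = 1.6869×-0.92521×-0.04747 + 0.37946×0.99887×0.99326 = 0.074088 + 0.376477 = 0.450565.
Q̄ = (S_0/π) × [bracket] = (1535/π) × 0.450565 = 220.15 W/m².
Ratio Q̄_A / Q̄_B = 160.01 / 220.15 = 0.7268.

Q̄_A / Q̄_B ≈ 0.727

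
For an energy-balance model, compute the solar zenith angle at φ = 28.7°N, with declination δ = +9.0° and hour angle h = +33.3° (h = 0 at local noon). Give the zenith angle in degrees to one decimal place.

θ_z = 36.9°

cos θ_z = sin φ sin δ + cos φ cos δ cos h = 0.075124 + 0.724099 = 0.799223.
θ_z = arccos(0.799223) = 36.9°.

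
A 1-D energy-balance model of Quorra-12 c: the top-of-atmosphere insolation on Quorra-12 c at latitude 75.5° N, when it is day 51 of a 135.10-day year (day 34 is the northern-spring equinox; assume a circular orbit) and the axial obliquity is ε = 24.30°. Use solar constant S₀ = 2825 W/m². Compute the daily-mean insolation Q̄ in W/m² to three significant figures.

Solar longitude: λ_s = 360° × (51 − 34)/135.10 = 45.300°.
sin δ = sin 24.30° × sin 45.300° = 0.29250, so δ = +17.008°.
cos H₀ = −tan(+75.5°) tan(+17.008°) = -1.1828 ≤ −1 ⇒ polar day, H₀ = π.
Bracket: H₀ sin φ sin δ + cos φ cos δ sin H₀ = 3.1416×0.96815×0.29250 + 0.25038×0.95626×0.00000 = 0.889650 + 0.000000 = 0.889650.
Q̄ = (S₀/π) × [bracket] = (2825/π) × 0.889650 = 800.0 W/m².

Q̄ ≈ 800 W/m²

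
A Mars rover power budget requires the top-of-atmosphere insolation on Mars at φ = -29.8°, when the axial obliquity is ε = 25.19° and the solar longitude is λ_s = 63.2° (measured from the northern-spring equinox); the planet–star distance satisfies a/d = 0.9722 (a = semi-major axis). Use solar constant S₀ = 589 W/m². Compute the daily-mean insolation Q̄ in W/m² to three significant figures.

Solar declination: sin δ = sin ε · sin λ_s = sin 25.19° × sin 63.2° = 0.37990, so δ = +22.328°.
cos H₀ = −tan(-29.8°) tan(+22.328°) = 0.2352, H₀ = 1.3334 rad.
Bracket: H₀ sin φ sin δ + cos φ cos δ sin H₀ = 1.3334×-0.49697×0.37990 + 0.86777×0.92503×0.97195 = -0.251744 + 0.780197 = 0.528453.
Inverse-square distance factor (a/d)² = 0.9722² = 0.945173.
Q̄ = (S₀/π) × 0.945173 × [bracket] = (589/π) × 0.945173 × 0.528453 = 93.64 W/m².

Q̄ ≈ 93.6 W/m²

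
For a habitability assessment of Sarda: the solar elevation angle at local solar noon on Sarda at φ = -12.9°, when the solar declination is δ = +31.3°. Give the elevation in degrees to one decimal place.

45.8°

At local noon the hour angle is zero, so the zenith angle equals |φ − δ| = |-12.9° − (+31.300°)| = 44.200°.
Elevation = 90° − 44.200° = 45.8°.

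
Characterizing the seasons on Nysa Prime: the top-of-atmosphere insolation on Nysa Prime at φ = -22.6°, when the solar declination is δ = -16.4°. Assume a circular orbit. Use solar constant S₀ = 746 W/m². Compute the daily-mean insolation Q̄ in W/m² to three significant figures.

Q̄ ≈ 252 W/m²

cos H₀ = −tan(-22.6°) tan(-16.400°) = -0.1225, H₀ = 1.6936 rad.
Bracket: H₀ sin φ sin δ + cos φ cos δ sin H₀ = 1.6936×-0.38430×-0.28234 + 0.92321×0.95931×0.99247 = 0.183761 + 0.878976 = 1.062737.
Q̄ = (S₀/π) × [bracket] = (746/π) × 1.062737 = 252.4 W/m².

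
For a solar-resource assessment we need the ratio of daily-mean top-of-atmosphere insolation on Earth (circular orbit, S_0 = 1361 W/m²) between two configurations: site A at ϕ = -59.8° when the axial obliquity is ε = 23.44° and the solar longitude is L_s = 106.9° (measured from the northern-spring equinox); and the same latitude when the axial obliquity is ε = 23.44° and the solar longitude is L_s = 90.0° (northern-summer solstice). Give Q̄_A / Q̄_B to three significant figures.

— Configuration A (ϕ=-59.8°):
Solar declination: sin δ = sin ε · sin L_s = sin 23.44° × sin 106.9° = 0.38061, so δ = +22.371°.
cos h₀ = −tan(-59.8°) tan(+22.371°) = 0.7072, h₀ = 0.7853 rad.
Bracket: h₀ sin ϕ sin δ + cos ϕ cos δ sin h₀ = 0.7853×-0.86427×0.38061 + 0.50302×0.92474×0.70704 = -0.258324 + 0.328889 = 0.070565.
Q̄ = (S_0/π) × [bracket] = (1361/π) × 0.070565 = 30.570 W/m².
— Configuration B (ϕ=-59.8°):
Solar declination: sin δ = sin ε · sin L_s = sin 23.44° × sin 90.0° = 0.39779, so δ = +23.440°.
cos h₀ = −tan(-59.8°) tan(+23.440°) = 0.7449, h₀ = 0.7303 rad.
Bracket: h₀ sin ϕ sin δ + cos ϕ cos δ sin h₀ = 0.7303×-0.86427×0.39779 + 0.50302×0.91748×0.66713 = -0.251076 + 0.307888 = 0.056812.
Q̄ = (S_0/π) × [bracket] = (1361/π) × 0.056812 = 24.612 W/m².
Ratio Q̄_A / Q̄_B = 30.570 / 24.612 = 1.242.

Q̄_A / Q̄_B ≈ 1.24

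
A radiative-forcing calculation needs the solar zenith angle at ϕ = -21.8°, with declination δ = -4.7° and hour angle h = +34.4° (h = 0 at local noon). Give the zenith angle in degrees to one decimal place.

cos θ_z = sin ϕ sin δ + cos ϕ cos δ cos h = 0.030429 + 0.763530 = 0.793959.
θ_z = arccos(0.793959) = 37.4°.

θ_z = 37.4°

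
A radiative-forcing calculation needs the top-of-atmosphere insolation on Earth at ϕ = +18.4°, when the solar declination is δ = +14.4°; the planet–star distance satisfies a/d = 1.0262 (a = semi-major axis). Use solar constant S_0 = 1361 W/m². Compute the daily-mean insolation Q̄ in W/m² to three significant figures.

cos h₀ = −tan(+18.4°) tan(+14.400°) = -0.0854, h₀ = 1.6563 rad.
Bracket: h₀ sin ϕ sin δ + cos ϕ cos δ sin h₀ = 1.6563×0.31565×0.24869 + 0.94888×0.96858×0.99635 = 0.130018 + 0.915712 = 1.045730.
Inverse-square distance factor (a/d)² = 1.0262² = 1.053086.
Q̄ = (S_0/π) × 1.053086 × [bracket] = (1361/π) × 1.053086 × 1.045730 = 477.1 W/m².

Q̄ ≈ 477 W/m²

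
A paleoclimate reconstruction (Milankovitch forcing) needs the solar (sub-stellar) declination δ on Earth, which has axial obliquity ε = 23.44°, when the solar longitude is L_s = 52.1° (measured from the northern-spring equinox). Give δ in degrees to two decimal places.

δ = +18.29°

sin δ = sin ε · sin L_s = sin 23.44° × sin 52.1° = 0.313889.
δ = arcsin(0.313889) = +18.29°.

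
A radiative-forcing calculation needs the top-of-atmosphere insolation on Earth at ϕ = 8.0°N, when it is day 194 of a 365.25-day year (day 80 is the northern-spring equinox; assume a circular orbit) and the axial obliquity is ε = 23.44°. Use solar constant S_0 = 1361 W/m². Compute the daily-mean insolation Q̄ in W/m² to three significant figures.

Solar longitude: L_s = 360° × (194 − 80)/365.25 = 112.361°.
sin δ = sin 23.44° × sin 112.361° = 0.36788, so δ = +21.585°.
cos h₀ = −tan(+8.0°) tan(+21.585°) = -0.0556, h₀ = 1.6264 rad.
Bracket: h₀ sin ϕ sin δ + cos ϕ cos δ sin h₀ = 1.6264×0.13917×0.36788 + 0.99027×0.92987×0.99845 = 0.083268 + 0.919395 = 1.002663.
Q̄ = (S_0/π) × [bracket] = (1361/π) × 1.002663 = 434.4 W/m².

Q̄ ≈ 434 W/m²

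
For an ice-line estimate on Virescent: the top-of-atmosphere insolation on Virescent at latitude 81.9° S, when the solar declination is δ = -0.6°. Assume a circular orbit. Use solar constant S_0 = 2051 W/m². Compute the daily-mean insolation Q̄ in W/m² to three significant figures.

Q̄ ≈ 103 W/m²

cos h₀ = −tan(-81.9°) tan(-0.600°) = -0.0736, h₀ = 1.6444 rad.
Bracket: h₀ sin ϕ sin δ + cos ϕ cos δ sin h₀ = 1.6444×-0.99002×-0.01047 + 0.14090×0.99995×0.99729 = 0.017045 + 0.140511 = 0.157556.
Q̄ = (S_0/π) × [bracket] = (2051/π) × 0.157556 = 102.9 W/m².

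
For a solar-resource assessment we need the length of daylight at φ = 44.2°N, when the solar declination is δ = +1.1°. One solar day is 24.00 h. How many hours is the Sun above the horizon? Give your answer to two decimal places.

cos H₀ = −tan φ · tan δ = −tan(+44.2°) × tan(+1.100°) = -0.0187, so H₀ = 1.5895 rad = 91.07°.
Daylight = 2H₀/(2π) × 24.00 h = (1.5895/π) × 24.00 = 12.14 h.

12.14 h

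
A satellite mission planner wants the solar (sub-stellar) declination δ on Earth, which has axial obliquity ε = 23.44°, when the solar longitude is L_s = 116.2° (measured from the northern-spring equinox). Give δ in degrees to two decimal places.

sin δ = sin ε · sin L_s = sin 23.44° × sin 116.2° = 0.356919.
δ = arcsin(0.356919) = +20.91°.

δ = +20.91°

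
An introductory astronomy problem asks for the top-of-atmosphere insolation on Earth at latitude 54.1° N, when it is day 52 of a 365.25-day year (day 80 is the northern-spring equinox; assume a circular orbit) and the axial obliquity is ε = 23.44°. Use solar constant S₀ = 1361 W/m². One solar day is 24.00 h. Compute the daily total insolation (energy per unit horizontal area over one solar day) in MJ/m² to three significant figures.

13.5 MJ/m²

Solar longitude: λ_s = 360° × (52 − 80)/365.25 = -27.598°, i.e. -27.598° + 360° = 332.402°.
sin δ = sin 23.44° × sin 332.402° = -0.18428, so δ = -10.619°.
cos H₀ = −tan(+54.1°) tan(-10.619°) = 0.2590, H₀ = 1.3088 rad.
Bracket: H₀ sin φ sin δ + cos φ cos δ sin H₀ = 1.3088×0.81004×-0.18428 + 0.58637×0.98287×0.96588 = -0.195370 + 0.556661 = 0.361291.
Q̄ = (S₀/π) × [bracket] = (1361/π) × 0.361291 = 156.52 W/m².
Daily total = Q̄ × 24.00 h × 3600 s/h = 156.52 × 24.00 × 3600 / 10⁶ = 13.52 MJ/m².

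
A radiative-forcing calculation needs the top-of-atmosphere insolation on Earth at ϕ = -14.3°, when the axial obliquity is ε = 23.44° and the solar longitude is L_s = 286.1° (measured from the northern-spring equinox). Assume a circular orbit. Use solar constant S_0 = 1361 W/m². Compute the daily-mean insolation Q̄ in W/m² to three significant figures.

Solar declination: sin δ = sin ε · sin L_s = sin 23.44° × sin 286.1° = -0.38219, so δ = -22.469°.
cos h₀ = −tan(-14.3°) tan(-22.469°) = -0.1054, h₀ = 1.6764 rad.
Bracket: h₀ sin ϕ sin δ + cos ϕ cos δ sin h₀ = 1.6764×-0.24700×-0.38219 + 0.96902×0.92409×0.99443 = 0.158254 + 0.890474 = 1.048728.
Q̄ = (S_0/π) × [bracket] = (1361/π) × 1.048728 = 454.3 W/m².

Q̄ ≈ 454 W/m²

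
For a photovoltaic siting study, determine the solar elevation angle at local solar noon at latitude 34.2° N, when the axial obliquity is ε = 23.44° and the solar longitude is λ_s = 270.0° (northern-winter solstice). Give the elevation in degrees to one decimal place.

Solar declination: sin δ = sin ε · sin λ_s = sin 23.44° × sin 270.0° = -0.39779, so δ = -23.440°.
At local noon the hour angle is zero, so the zenith angle equals |φ − δ| = |+34.2° − (-23.440°)| = 57.640°.
Elevation = 90° − 57.640° = 32.4°.

32.4°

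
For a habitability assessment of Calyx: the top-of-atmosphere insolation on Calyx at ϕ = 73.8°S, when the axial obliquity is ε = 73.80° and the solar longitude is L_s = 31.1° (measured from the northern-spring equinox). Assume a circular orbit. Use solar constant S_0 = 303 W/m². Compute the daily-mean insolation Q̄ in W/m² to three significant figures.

Solar declination: sin δ = sin ε · sin L_s = sin 73.80° × sin 31.1° = 0.49602, so δ = +29.737°.
cos h₀ = −tan(-73.8°) tan(+29.737°) = 1.9663 ≥ 1 ⇒ polar night, h₀ = 0 and Q̄ = 0.

Q̄ ≈ 0.00 W/m²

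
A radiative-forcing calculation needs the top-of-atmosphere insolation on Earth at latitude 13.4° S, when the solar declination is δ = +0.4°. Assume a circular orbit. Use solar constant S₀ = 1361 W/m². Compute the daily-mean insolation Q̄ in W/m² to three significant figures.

Q̄ ≈ 420 W/m²

cos H₀ = −tan(-13.4°) tan(+0.400°) = 0.0017, H₀ = 1.5691 rad.
Bracket: H₀ sin φ sin δ + cos φ cos δ sin H₀ = 1.5691×-0.23175×0.00698 + 0.97278×0.99998×1.00000 = -0.002538 + 0.972761 = 0.970223.
Q̄ = (S₀/π) × [bracket] = (1361/π) × 0.970223 = 420.3 W/m².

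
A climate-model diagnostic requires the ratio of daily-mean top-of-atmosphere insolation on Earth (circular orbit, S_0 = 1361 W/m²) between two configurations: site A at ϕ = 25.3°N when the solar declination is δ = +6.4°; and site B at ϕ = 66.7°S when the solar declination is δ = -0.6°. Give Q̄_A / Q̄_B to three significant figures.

— Configuration A (ϕ=+25.3°):
cos h₀ = −tan(+25.3°) tan(+6.400°) = -0.0530, h₀ = 1.6238 rad.
Bracket: h₀ sin ϕ sin δ + cos ϕ cos δ sin h₀ = 1.6238×0.42736×0.11147 + 0.90408×0.99377×0.99859 = 0.077354 + 0.897181 = 0.974535.
Q̄ = (S_0/π) × [bracket] = (1361/π) × 0.974535 = 422.19 W/m².
— Configuration B (ϕ=-66.7°):
cos h₀ = −tan(-66.7°) tan(-0.600°) = -0.0243, h₀ = 1.5951 rad.
Bracket: h₀ sin ϕ sin δ + cos ϕ cos δ sin h₀ = 1.5951×-0.91845×-0.01047 + 0.39555×0.99995×0.99970 = 0.015339 + 0.395412 = 0.410751.
Q̄ = (S_0/π) × [bracket] = (1361/π) × 0.410751 = 177.95 W/m².
Ratio Q̄_A / Q̄_B = 422.19 / 177.95 = 2.373.

Q̄_A / Q̄_B ≈ 2.37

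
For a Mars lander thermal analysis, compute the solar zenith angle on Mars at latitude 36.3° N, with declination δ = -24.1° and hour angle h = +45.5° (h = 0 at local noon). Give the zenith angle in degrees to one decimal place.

cos θ_z = sin φ sin δ + cos φ cos δ cos h = -0.241737 + 0.515644 = 0.273907.
θ_z = arccos(0.273907) = 74.1°.

θ_z = 74.1°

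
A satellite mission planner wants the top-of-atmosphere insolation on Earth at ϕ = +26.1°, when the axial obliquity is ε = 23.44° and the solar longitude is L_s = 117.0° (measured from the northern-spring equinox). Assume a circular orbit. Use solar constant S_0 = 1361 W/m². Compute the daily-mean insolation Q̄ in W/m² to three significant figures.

Q̄ ≈ 476 W/m²

Solar declination: sin δ = sin ε · sin L_s = sin 23.44° × sin 117.0° = 0.35443, so δ = +20.759°.
cos h₀ = −tan(+26.1°) tan(+20.759°) = -0.1857, h₀ = 1.7576 rad.
Bracket: h₀ sin ϕ sin δ + cos ϕ cos δ sin h₀ = 1.7576×0.43994×0.35443 + 0.89803×0.93508×0.98261 = 0.274059 + 0.825127 = 1.099186.
Q̄ = (S_0/π) × [bracket] = (1361/π) × 1.099186 = 476.2 W/m².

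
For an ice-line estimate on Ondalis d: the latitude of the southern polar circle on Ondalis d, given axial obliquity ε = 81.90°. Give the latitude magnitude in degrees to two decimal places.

8.10°

The polar circle is the lowest latitude that experiences at least one full rotation of continuous darkness at the northern-summer solstice; it lies at |ϕ| = 90° − ε = 90° − 81.90° = 8.10°.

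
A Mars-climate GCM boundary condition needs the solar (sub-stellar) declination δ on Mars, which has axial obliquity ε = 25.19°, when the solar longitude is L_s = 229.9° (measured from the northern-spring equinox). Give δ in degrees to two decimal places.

sin δ = sin ε · sin L_s = sin 25.19° × sin 229.9° = -0.325567.
δ = arcsin(-0.325567) = -19.00°.

δ = -19.00°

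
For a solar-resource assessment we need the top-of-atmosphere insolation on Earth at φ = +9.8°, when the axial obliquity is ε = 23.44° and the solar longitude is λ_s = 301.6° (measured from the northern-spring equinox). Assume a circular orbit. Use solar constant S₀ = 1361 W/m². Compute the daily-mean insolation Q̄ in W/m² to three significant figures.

Solar declination: sin δ = sin ε · sin λ_s = sin 23.44° × sin 301.6° = -0.33881, so δ = -19.804°.
cos H₀ = −tan(+9.8°) tan(-19.804°) = 0.0622, H₀ = 1.5086 rad.
Bracket: H₀ sin φ sin δ + cos φ cos δ sin H₀ = 1.5086×0.17021×-0.33881 + 0.98541×0.94086×0.99806 = -0.086999 + 0.925334 = 0.838335.
Q̄ = (S₀/π) × [bracket] = (1361/π) × 0.838335 = 363.2 W/m².

Q̄ ≈ 363 W/m²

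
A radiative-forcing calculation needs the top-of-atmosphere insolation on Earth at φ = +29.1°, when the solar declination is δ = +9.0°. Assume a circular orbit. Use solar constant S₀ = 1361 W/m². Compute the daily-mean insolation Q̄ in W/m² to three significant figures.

cos H₀ = −tan(+29.1°) tan(+9.000°) = -0.0882, H₀ = 1.6591 rad.
Bracket: H₀ sin φ sin δ + cos φ cos δ sin H₀ = 1.6591×0.48634×0.15643 + 0.87377×0.98769×0.99611 = 0.126221 + 0.859657 = 0.985878.
Q̄ = (S₀/π) × [bracket] = (1361/π) × 0.985878 = 427.1 W/m².

Q̄ ≈ 427 W/m²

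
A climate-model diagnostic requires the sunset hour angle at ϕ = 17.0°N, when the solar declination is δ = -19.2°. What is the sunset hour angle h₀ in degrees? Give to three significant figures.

cos h₀ = −tan ϕ · tan δ = −tan(+17.0°) × tan(-19.200°) = 0.1065, so h₀ = 1.4641 rad = 83.89°.

h₀ = 83.9°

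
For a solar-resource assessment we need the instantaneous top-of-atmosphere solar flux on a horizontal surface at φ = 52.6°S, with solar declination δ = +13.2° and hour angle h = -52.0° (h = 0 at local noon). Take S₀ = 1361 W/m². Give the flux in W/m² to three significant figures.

249 W/m²

cos θ_z = sin φ sin δ + cos φ cos δ cos h = -0.181405 + 0.364058 = 0.182653.
Flux = S₀ · cos θ_z = 1361 × 0.182653 = 248.6 W/m².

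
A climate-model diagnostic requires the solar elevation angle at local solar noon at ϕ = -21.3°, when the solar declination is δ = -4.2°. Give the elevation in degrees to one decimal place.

72.9°

At local noon the hour angle is zero, so the zenith angle equals |ϕ − δ| = |-21.3° − (-4.200°)| = 17.100°.
Elevation = 90° − 17.100° = 72.9°.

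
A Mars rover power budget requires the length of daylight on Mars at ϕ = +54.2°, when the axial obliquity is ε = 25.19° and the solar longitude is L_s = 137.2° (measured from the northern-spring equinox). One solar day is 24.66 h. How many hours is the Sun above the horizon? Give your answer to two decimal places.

Solar declination: sin δ = sin ε · sin L_s = sin 25.19° × sin 137.2° = 0.28918, so δ = +16.809°.
cos h₀ = −tan ϕ · tan δ = −tan(+54.2°) × tan(+16.809°) = -0.4189, so h₀ = 2.0030 rad = 114.76°.
Daylight = 2h₀/(2π) × 24.66 h = (2.0030/π) × 24.66 = 15.72 h.

15.72 h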